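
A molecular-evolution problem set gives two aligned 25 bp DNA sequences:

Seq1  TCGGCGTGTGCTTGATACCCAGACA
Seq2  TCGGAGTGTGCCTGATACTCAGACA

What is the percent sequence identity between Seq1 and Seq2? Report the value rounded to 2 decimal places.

88.00%

Mismatches occur at site 5 (C→A), site 12 (T→C), site 19 (C→T).
22 of the 25 sites match, so the percent identity is 22/25 × 100 = 88.00%.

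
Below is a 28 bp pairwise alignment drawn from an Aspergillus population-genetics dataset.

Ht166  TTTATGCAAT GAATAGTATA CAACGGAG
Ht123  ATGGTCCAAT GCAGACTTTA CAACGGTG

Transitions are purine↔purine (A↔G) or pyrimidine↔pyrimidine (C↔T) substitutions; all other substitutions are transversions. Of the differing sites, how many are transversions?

Differing sites — 1:T/A (Tv); 3:T/G (Tv); 4:A/G (Ti); 6:G/C (Tv); 12:A/C (Tv); 14:T/G (Tv); 16:G/C (Tv); 18:A/T (Tv); 27:A/T (Tv).
Of the 9 differences, 1 transition and 8 transversions, so the answer is 8.

8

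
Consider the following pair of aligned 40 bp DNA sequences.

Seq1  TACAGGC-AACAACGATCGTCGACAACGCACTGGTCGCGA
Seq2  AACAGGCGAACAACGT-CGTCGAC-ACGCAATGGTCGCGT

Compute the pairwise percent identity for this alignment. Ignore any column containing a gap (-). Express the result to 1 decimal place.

89.2%

Excluding the 3 gap columns leaves 37 comparable sites.
Mismatches occur at site 1 (T→A), site 16 (A→T), site 31 (C→A), site 40 (A→T).
33 of the 37 comparable sites match, so the percent identity is 33/37 × 100 = 89.2%.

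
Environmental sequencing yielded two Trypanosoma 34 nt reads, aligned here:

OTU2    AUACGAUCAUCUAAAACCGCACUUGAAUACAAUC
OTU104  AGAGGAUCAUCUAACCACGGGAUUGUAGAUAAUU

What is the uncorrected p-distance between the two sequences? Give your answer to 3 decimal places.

The sequences differ at positions 2 (U/G), 4 (C/G), 15 (A/C), 16 (A/C), 17 (C/A), 20 (C/G), 21 (A/G), 22 (C/A), 26 (A/U), 28 (U/G), 30 (C/U), 34 (C/U).
There are 12 differences over 34 sites, so p = 12/34 = 0.353.

0.353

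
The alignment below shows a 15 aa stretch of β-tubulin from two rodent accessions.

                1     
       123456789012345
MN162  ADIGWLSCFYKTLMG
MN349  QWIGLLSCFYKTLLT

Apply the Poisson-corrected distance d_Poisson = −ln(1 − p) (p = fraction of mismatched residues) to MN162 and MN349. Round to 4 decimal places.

0.4055

Mismatches occur at site 1 (A→Q), site 2 (D→W), site 5 (W→L), site 14 (M→L), site 15 (G→T).
p = 5/15 = 0.333333.
d = −ln(1 − 0.333333) = −ln(0.666667) = 0.4055.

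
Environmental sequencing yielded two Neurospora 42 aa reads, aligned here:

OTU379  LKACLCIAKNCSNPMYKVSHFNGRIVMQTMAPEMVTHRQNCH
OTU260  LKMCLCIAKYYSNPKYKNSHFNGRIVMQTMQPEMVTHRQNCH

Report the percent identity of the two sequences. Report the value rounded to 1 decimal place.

The sequences differ at positions 3 (A/M), 10 (N/Y), 11 (C/Y), 15 (M/K), 18 (V/N), 31 (A/Q).
36 of the 42 sites match, so the percent identity is 36/42 × 100 = 85.7%.

85.7%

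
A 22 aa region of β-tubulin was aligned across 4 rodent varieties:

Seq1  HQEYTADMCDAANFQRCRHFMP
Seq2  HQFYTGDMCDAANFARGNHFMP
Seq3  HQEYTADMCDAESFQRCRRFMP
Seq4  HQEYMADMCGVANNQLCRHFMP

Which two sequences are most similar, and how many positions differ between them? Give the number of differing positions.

3

Pairwise Hamming distances:
  Seq1 vs Seq2: 5
  Seq1 vs Seq3: 3
  Seq1 vs Seq4: 5
  Seq2 vs Seq3: 8
  Seq2 vs Seq4: 10
  Seq3 vs Seq4: 8
The smallest is 3, between Seq1 and Seq3.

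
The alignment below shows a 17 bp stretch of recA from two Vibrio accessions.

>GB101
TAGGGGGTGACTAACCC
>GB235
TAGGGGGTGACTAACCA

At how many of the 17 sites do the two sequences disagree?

Differing sites — 17:C/A.
That gives 1 mismatch out of 17 aligned sites, so the Hamming distance is 1.

1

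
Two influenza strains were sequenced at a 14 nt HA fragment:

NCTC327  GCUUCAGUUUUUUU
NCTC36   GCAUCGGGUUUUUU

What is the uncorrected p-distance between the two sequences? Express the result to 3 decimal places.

0.214

The sequences differ at positions 3 (U/A), 6 (A/G), 8 (U/G).
There are 3 differences over 14 sites, so p = 3/14 = 0.214.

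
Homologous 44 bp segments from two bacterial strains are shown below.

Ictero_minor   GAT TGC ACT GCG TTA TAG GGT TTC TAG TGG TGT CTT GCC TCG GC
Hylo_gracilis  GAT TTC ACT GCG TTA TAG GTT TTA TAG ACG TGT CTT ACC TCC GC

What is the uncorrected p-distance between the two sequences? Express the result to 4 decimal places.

0.1591

Mismatches occur at site 5 (G↔T), site 20 (G↔T), site 24 (C↔A), site 28 (T↔A), site 29 (G↔C), site 37 (G↔A), site 42 (G↔C).
There are 7 differences over 44 sites, so p = 7/44 = 0.1591.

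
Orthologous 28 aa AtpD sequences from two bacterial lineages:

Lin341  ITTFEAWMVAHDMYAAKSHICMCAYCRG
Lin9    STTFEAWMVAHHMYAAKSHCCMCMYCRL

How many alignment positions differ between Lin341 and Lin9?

5

Differing sites — 1:I/S; 12:D/H; 20:I/C; 24:A/M; 28:G/L.
That gives 5 mismatches out of 28 aligned sites, so the Hamming distance is 5.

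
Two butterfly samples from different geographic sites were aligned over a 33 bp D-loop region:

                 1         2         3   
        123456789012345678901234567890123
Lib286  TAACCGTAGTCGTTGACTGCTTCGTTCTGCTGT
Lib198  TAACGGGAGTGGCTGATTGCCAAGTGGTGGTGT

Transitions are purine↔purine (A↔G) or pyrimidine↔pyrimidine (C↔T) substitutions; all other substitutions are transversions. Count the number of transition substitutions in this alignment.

The sequences differ at positions 5 (C/G, transversion), 7 (T/G, transversion), 11 (C/G, transversion), 13 (T/C, transition), 17 (C/T, transition), 21 (T/C, transition), 22 (T/A, transversion), 23 (C/A, transversion), 26 (T/G, transversion), 27 (C/G, transversion), 30 (C/G, transversion).
Of the 11 differences, 3 transitions and 8 transversions, so the answer is 3.

3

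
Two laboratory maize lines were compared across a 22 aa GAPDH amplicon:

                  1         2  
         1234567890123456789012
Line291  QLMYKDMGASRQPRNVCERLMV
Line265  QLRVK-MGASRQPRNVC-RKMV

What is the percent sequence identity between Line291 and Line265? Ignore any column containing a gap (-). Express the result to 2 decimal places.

85.00%

Excluding the 2 gap columns leaves 20 comparable sites.
The sequences differ at positions 3 (M/R), 4 (Y/V), 20 (L/K).
17 of the 20 comparable sites match, so the percent identity is 17/20 × 100 = 85.00%.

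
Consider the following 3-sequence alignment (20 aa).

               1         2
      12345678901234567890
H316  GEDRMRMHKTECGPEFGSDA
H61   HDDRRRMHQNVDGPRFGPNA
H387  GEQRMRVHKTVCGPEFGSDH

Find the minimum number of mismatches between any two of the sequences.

4

Pairwise Hamming distances:
  H316 vs H61: 10
  H316 vs H387: 4
  H61 vs H387: 12
The smallest is 4, between H316 and H387.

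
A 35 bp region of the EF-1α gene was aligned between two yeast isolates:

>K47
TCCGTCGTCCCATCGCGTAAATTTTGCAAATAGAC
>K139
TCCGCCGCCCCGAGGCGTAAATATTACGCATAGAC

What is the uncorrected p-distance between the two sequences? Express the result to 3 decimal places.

0.257

Differing sites — 5:T/C; 8:T/C; 12:A/G; 13:T/A; 14:C/G; 23:T/A; 26:G/A; 28:A/G; 29:A/C.
There are 9 differences over 35 sites, so p = 9/35 = 0.257.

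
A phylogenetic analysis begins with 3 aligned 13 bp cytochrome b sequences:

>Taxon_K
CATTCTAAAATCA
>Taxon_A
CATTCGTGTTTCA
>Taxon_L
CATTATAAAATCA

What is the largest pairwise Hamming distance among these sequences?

6

Pairwise Hamming distances:
  Taxon_K vs Taxon_A: 5
  Taxon_K vs Taxon_L: 1
  Taxon_A vs Taxon_L: 6
The largest is 6, between Taxon_A and Taxon_L.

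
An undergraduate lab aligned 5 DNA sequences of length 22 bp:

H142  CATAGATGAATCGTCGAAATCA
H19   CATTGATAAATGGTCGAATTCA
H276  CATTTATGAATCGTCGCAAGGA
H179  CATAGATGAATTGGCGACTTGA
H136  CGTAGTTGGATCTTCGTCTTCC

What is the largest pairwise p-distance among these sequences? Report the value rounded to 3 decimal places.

Pairwise Hamming distances:
  H142 vs H19: 4
  H142 vs H276: 5
  H142 vs H179: 5
  H142 vs H136: 8
  H19 vs H276: 7
  H19 vs H179: 6
  H19 vs H136: 10
  H276 vs H179: 8
  H276 vs H136: 12
  H179 vs H136: 9
The largest is 12 mismatches, between H276 and H136; p = 12/22 = 0.545.

0.545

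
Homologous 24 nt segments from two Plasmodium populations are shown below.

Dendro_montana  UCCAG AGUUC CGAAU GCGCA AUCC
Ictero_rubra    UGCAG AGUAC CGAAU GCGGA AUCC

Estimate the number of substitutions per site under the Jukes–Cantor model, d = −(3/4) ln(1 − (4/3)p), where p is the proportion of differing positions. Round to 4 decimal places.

0.1367

Differing sites — 2:C/G; 9:U/A; 19:C/G.
p = 3/24 = 0.125000.
d = −0.75 · ln(1 − (4/3)·0.125000) = −0.75 · ln(0.833333) = −0.75 · (-0.182322) = 0.1367.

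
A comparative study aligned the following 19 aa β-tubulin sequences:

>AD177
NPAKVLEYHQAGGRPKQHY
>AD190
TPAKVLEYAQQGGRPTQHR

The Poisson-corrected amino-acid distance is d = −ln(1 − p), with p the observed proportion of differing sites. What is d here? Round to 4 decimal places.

0.3054

Mismatches occur at site 1 (N→T), site 9 (H→A), site 11 (A→Q), site 16 (K→T), site 19 (Y→R).
p = 5/19 = 0.263158.
d = −ln(1 − 0.263158) = −ln(0.736842) = 0.3054.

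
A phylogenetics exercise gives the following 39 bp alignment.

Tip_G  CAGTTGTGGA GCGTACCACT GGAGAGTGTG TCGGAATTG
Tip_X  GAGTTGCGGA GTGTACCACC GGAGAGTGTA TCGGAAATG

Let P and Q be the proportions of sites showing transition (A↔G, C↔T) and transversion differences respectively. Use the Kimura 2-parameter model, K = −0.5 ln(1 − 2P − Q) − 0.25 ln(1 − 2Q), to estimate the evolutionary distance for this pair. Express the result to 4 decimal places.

0.1752

Differing sites — 1:C/G (Tv); 7:T/C (Ti); 12:C/T (Ti); 20:T/C (Ti); 30:G/A (Ti); 37:T/A (Tv).
Of the 6 differences, 4 transitions and 2 transversions over 39 sites: P = 4/39 = 0.102564, Q = 2/39 = 0.051282.
d = −0.5·ln(0.743590) − 0.25·ln(0.897436) = −0.5·(-0.296265) − 0.25·(-0.108213) = 0.1752.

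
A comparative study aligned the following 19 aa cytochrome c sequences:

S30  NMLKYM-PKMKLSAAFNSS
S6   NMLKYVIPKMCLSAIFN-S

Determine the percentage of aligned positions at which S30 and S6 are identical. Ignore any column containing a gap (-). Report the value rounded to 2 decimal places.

Excluding the 2 gap columns leaves 17 comparable sites.
Mismatches occur at site 6 (M↔V), site 11 (K↔C), site 15 (A↔I).
14 of the 17 comparable sites match, so the percent identity is 14/17 × 100 = 82.35%.

82.35%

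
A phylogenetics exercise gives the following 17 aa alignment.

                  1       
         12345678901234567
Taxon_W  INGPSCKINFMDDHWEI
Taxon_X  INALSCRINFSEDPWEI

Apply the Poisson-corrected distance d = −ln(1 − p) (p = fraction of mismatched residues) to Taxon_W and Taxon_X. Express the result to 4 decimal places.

The sequences differ at positions 3 (G/A), 4 (P/L), 7 (K/R), 11 (M/S), 12 (D/E), 14 (H/P).
p = 6/17 = 0.352941.
d = −ln(1 − 0.352941) = −ln(0.647059) = 0.4353.

0.4353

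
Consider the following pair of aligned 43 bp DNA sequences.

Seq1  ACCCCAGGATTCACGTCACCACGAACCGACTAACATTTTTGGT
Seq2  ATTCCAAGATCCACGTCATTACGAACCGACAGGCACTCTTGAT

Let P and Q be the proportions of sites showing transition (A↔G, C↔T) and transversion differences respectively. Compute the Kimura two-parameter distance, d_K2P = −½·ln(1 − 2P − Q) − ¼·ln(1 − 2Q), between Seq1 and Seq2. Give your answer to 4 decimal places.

0.3946

The sequences differ at positions 2 (C/T, transition), 3 (C/T, transition), 7 (G/A, transition), 11 (T/C, transition), 19 (C/T, transition), 20 (C/T, transition), 31 (T/A, transversion), 32 (A/G, transition), 33 (A/G, transition), 36 (T/C, transition), 38 (T/C, transition), 42 (G/A, transition).
Of the 12 differences, 11 transitions and 1 transversion over 43 sites: P = 11/43 = 0.255814, Q = 1/43 = 0.023256.
d = −0.5·ln(0.465116) − 0.25·ln(0.953488) = −0.5·(-0.765468) − 0.25·(-0.047628) = 0.3946.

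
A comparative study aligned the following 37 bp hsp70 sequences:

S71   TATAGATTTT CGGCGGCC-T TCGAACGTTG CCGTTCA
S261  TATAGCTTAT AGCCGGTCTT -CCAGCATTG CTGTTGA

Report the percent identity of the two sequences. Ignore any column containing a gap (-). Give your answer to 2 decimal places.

71.43%

Excluding the 2 gap columns leaves 35 comparable sites.
The sequences differ at positions 6 (A/C), 9 (T/A), 11 (C/A), 13 (G/C), 17 (C/T), 23 (G/C), 25 (A/G), 27 (G/A), 32 (C/T), 36 (C/G).
25 of the 35 comparable sites match, so the percent identity is 25/35 × 100 = 71.43%.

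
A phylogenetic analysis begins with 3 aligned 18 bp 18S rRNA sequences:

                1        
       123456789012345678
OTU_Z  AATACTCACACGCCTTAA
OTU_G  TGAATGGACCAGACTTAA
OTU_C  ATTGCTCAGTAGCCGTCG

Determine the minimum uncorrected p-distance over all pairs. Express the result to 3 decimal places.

0.444

Pairwise Hamming distances:
  OTU_Z vs OTU_G: 9
  OTU_Z vs OTU_C: 8
  OTU_G vs OTU_C: 13
The smallest is 8 mismatches, between OTU_Z and OTU_C; p = 8/18 = 0.444.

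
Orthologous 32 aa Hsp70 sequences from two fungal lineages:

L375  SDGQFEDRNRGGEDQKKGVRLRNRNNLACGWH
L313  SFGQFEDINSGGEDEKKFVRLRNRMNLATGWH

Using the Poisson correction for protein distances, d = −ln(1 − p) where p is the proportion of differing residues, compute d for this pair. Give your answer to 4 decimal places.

Differing sites — 2:D/F; 8:R/I; 10:R/S; 15:Q/E; 18:G/F; 25:N/M; 29:C/T.
p = 7/32 = 0.218750.
d = −ln(1 − 0.218750) = −ln(0.781250) = 0.2469.

0.2469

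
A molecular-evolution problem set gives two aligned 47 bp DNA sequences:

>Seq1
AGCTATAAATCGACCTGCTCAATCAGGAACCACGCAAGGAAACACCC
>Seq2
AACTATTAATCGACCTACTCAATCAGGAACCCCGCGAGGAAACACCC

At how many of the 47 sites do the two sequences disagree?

5

The sequences differ at positions 2 (G/A), 7 (A/T), 17 (G/A), 32 (A/C), 36 (A/G).
That gives 5 mismatches out of 47 aligned sites, so the Hamming distance is 5.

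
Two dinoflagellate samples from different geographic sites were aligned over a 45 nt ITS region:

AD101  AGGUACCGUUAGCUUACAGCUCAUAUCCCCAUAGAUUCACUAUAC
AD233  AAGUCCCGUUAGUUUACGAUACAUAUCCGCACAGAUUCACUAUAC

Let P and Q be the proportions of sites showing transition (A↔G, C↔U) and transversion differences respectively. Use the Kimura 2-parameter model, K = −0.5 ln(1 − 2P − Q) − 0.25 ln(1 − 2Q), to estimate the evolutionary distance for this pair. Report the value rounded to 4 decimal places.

The sequences differ at positions 2 (G/A, transition), 5 (A/C, transversion), 13 (C/U, transition), 18 (A/G, transition), 19 (G/A, transition), 20 (C/U, transition), 21 (U/A, transversion), 29 (C/G, transversion), 32 (U/C, transition).
Of the 9 differences, 6 transitions and 3 transversions over 45 sites: P = 6/45 = 0.133333, Q = 3/45 = 0.066667.
d = −0.5·ln(0.666667) − 0.25·ln(0.866666) = −0.5·(-0.405465) − 0.25·(-0.143102) = 0.2385.

0.2385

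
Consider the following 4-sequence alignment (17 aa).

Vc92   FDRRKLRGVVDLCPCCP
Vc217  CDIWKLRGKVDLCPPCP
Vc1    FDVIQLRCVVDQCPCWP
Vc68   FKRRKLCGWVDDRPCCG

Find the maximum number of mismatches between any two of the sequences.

11

Pairwise Hamming distances:
  Vc92 vs Vc217: 5
  Vc92 vs Vc1: 6
  Vc92 vs Vc68: 6
  Vc217 vs Vc1: 9
  Vc217 vs Vc68: 10
  Vc1 vs Vc68: 11
The largest is 11, between Vc1 and Vc68.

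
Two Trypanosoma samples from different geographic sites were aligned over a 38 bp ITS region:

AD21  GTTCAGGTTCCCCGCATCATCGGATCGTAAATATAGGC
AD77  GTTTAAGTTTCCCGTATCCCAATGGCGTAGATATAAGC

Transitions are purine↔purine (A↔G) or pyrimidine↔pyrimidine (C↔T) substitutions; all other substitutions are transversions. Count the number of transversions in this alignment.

The sequences differ at positions 4 (C/T, transition), 6 (G/A, transition), 10 (C/T, transition), 15 (C/T, transition), 19 (A/C, transversion), 20 (T/C, transition), 21 (C/A, transversion), 22 (G/A, transition), 23 (G/T, transversion), 24 (A/G, transition), 25 (T/G, transversion), 30 (A/G, transition), 36 (G/A, transition).
Of the 13 differences, 9 transitions and 4 transversions, so the answer is 4.

4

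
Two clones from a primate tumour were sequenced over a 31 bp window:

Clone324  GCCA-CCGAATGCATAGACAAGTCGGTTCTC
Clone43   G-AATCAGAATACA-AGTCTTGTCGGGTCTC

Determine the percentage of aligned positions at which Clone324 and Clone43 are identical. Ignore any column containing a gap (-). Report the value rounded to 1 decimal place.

75.0%

Excluding the 3 gap columns leaves 28 comparable sites.
The sequences differ at positions 3 (C/A), 7 (C/A), 12 (G/A), 18 (A/T), 20 (A/T), 21 (A/T), 27 (T/G).
21 of the 28 comparable sites match, so the percent identity is 21/28 × 100 = 75.0%.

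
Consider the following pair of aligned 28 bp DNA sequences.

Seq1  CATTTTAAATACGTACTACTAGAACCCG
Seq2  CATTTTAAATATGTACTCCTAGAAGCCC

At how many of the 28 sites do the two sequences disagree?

The sequences differ at positions 12 (C/T), 18 (A/C), 25 (C/G), 28 (G/C).
That gives 4 mismatches out of 28 aligned sites, so the Hamming distance is 4.

4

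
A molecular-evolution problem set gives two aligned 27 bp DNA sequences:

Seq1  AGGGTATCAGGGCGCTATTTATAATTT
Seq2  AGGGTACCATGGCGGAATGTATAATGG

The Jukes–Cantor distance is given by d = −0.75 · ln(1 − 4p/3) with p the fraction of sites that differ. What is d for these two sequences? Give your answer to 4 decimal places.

Differing sites — 7:T/C; 10:G/T; 15:C/G; 16:T/A; 19:T/G; 26:T/G; 27:T/G.
p = 7/27 = 0.259259.
d = −0.75 · ln(1 − (4/3)·0.259259) = −0.75 · ln(0.654321) = −0.75 · (-0.424157) = 0.3181.

0.3181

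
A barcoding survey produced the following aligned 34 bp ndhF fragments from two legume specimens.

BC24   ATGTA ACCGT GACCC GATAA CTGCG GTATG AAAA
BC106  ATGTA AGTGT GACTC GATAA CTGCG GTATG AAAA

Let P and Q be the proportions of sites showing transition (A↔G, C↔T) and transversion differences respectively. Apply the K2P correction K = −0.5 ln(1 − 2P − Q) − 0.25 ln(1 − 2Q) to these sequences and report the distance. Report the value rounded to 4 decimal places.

Mismatches occur at site 7 (C↔G, transversion), site 8 (C↔T, transition), site 14 (C↔T, transition).
Of the 3 differences, 2 transitions and 1 transversion over 34 sites: P = 2/34 = 0.058824, Q = 1/34 = 0.029412.
d = −0.5·ln(0.852940) − 0.25·ln(0.941176) = −0.5·(-0.159066) − 0.25·(-0.060625) = 0.0947.

0.0947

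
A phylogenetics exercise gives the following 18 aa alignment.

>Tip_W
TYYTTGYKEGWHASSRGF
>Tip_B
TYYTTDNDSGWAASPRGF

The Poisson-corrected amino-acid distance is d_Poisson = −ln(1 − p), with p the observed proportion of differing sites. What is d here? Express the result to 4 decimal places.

0.4055

The sequences differ at positions 6 (G/D), 7 (Y/N), 8 (K/D), 9 (E/S), 12 (H/A), 15 (S/P).
p = 6/18 = 0.333333.
d = −ln(1 − 0.333333) = −ln(0.666667) = 0.4055.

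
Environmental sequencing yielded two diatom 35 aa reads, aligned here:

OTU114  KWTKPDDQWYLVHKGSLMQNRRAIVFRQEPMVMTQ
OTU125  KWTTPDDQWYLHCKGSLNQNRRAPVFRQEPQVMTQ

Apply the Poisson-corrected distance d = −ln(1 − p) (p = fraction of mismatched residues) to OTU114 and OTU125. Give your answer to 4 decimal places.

The sequences differ at positions 4 (K/T), 12 (V/H), 13 (H/C), 18 (M/N), 24 (I/P), 31 (M/Q).
p = 6/35 = 0.171429.
d = −ln(1 − 0.171429) = −ln(0.828571) = 0.1881.

0.1881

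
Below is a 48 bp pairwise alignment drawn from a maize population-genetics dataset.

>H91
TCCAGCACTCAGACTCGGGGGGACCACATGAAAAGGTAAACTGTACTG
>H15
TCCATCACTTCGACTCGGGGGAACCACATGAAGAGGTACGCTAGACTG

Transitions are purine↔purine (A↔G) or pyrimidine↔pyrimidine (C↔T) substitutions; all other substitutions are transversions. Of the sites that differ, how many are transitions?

5

The sequences differ at positions 5 (G/T, transversion), 10 (C/T, transition), 11 (A/C, transversion), 22 (G/A, transition), 33 (A/G, transition), 39 (A/C, transversion), 40 (A/G, transition), 43 (G/A, transition), 44 (T/G, transversion).
Of the 9 differences, 5 transitions and 4 transversions, so the answer is 5.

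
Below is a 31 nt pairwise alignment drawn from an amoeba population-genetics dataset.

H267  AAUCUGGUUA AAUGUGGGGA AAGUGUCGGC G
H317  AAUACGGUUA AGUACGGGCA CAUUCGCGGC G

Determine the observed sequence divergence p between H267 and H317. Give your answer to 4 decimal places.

Differing sites — 4:C/A; 5:U/C; 12:A/G; 14:G/A; 15:U/C; 19:G/C; 21:A/C; 23:G/U; 25:G/C; 26:U/G.
There are 10 differences over 31 sites, so p = 10/31 = 0.3226.

0.3226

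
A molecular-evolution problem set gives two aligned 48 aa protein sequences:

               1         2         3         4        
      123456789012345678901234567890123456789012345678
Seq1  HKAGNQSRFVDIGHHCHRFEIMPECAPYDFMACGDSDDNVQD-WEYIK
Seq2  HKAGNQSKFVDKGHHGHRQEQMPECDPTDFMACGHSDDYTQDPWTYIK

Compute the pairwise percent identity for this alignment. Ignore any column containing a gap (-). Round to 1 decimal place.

Excluding the 1 gap column leaves 47 comparable sites.
Differing sites — 8:R/K; 12:I/K; 16:C/G; 19:F/Q; 21:I/Q; 26:A/D; 28:Y/T; 35:D/H; 39:N/Y; 40:V/T; 45:E/T.
36 of the 47 comparable sites match, so the percent identity is 36/47 × 100 = 76.6%.

76.6%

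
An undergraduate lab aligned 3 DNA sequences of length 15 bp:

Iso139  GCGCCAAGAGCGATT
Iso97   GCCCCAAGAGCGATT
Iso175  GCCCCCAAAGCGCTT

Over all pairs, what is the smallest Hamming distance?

Pairwise Hamming distances:
  Iso139 vs Iso97: 1
  Iso139 vs Iso175: 4
  Iso97 vs Iso175: 3
The smallest is 1, between Iso139 and Iso97.

1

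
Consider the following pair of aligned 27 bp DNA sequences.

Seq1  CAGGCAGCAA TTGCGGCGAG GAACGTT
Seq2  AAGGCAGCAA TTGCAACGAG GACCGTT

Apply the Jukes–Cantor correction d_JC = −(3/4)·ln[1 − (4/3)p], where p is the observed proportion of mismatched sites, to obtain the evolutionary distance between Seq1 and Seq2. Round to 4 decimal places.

0.1650

Mismatches occur at site 1 (C→A), site 15 (G→A), site 16 (G→A), site 23 (A→C).
p = 4/27 = 0.148148.
d = −0.75 · ln(1 − (4/3)·0.148148) = −0.75 · ln(0.802469) = −0.75 · (-0.220062) = 0.1650.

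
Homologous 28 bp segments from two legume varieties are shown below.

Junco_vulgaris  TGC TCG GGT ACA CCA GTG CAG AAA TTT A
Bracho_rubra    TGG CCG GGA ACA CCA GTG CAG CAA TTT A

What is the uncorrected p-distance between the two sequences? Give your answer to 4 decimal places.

The sequences differ at positions 3 (C/G), 4 (T/C), 9 (T/A), 22 (A/C).
There are 4 differences over 28 sites, so p = 4/28 = 0.1429.

0.1429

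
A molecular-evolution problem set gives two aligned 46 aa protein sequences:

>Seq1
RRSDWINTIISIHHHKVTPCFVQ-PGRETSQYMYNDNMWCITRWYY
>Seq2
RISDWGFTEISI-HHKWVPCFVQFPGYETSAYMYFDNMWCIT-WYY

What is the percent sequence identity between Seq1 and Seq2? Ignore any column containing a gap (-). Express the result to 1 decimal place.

79.1%

Excluding the 3 gap columns leaves 43 comparable sites.
Differing sites — 2:R/I; 6:I/G; 7:N/F; 9:I/E; 17:V/W; 18:T/V; 27:R/Y; 31:Q/A; 35:N/F.
34 of the 43 comparable sites match, so the percent identity is 34/43 × 100 = 79.1%.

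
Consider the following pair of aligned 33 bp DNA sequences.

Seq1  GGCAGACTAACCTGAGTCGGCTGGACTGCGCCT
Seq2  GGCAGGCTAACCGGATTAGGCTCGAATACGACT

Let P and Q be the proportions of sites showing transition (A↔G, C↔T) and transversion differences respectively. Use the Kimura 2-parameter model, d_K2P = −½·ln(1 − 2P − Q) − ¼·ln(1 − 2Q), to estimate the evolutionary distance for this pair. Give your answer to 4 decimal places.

Differing sites — 6:A/G (Ti); 13:T/G (Tv); 16:G/T (Tv); 18:C/A (Tv); 23:G/C (Tv); 26:C/A (Tv); 28:G/A (Ti); 31:C/A (Tv).
Of the 8 differences, 2 transitions and 6 transversions over 33 sites: P = 2/33 = 0.060606, Q = 6/33 = 0.181818.
d = −0.5·ln(0.696970) − 0.25·ln(0.636364) = −0.5·(-0.361013) − 0.25·(-0.451985) = 0.2935.

0.2935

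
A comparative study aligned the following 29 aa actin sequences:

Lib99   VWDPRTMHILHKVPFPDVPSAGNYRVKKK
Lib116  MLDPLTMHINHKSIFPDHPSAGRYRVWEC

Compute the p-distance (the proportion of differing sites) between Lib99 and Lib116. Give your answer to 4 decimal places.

0.3793

Mismatches occur at site 1 (V/M), site 2 (W/L), site 5 (R/L), site 10 (L/N), site 13 (V/S), site 14 (P/I), site 18 (V/H), site 23 (N/R), site 27 (K/W), site 28 (K/E), site 29 (K/C).
There are 11 differences over 29 sites, so p = 11/29 = 0.3793.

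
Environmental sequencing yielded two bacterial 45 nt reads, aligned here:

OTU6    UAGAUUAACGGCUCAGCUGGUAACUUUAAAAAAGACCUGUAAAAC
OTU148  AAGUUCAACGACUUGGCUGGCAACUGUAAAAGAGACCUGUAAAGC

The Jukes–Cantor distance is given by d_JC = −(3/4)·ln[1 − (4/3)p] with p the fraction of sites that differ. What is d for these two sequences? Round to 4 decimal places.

Mismatches occur at site 1 (U→A), site 4 (A→U), site 6 (U→C), site 11 (G→A), site 14 (C→U), site 15 (A→G), site 21 (U→C), site 26 (U→G), site 32 (A→G), site 44 (A→G).
p = 10/45 = 0.222222.
d = −0.75 · ln(1 − (4/3)·0.222222) = −0.75 · ln(0.703704) = −0.75 · (-0.351397) = 0.2635.

0.2635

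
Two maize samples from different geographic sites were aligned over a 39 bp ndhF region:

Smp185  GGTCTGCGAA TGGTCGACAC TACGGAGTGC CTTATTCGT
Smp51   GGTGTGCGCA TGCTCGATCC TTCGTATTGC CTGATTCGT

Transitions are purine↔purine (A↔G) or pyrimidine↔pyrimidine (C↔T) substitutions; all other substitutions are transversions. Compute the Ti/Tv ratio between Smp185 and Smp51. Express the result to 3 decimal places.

0.125

Mismatches occur at site 4 (C↔G, transversion), site 9 (A↔C, transversion), site 13 (G↔C, transversion), site 18 (C↔T, transition), site 19 (A↔C, transversion), site 22 (A↔T, transversion), site 25 (G↔T, transversion), site 27 (G↔T, transversion), site 33 (T↔G, transversion).
Of the 9 differences, 1 transition and 8 transversions, so Ti/Tv = 1/8 = 0.125.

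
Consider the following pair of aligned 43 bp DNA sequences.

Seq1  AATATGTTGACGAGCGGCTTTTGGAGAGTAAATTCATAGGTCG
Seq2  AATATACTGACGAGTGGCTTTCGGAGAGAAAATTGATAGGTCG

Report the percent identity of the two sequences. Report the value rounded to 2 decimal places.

Differing sites — 6:G/A; 7:T/C; 15:C/T; 22:T/C; 29:T/A; 35:C/G.
37 of the 43 sites match, so the percent identity is 37/43 × 100 = 86.05%.

86.05%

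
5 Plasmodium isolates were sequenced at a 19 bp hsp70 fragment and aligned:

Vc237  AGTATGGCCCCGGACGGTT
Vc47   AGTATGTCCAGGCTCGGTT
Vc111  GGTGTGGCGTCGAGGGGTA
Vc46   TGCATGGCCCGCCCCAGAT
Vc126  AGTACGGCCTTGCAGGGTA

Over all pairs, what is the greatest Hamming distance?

Pairwise Hamming distances:
  Vc237 vs Vc47: 5
  Vc237 vs Vc111: 8
  Vc237 vs Vc46: 8
  Vc237 vs Vc126: 6
  Vc47 vs Vc111: 10
  Vc47 vs Vc46: 8
  Vc47 vs Vc126: 7
  Vc111 vs Vc46: 13
  Vc111 vs Vc126: 7
  Vc46 vs Vc126: 11
The largest is 13, between Vc111 and Vc46.

13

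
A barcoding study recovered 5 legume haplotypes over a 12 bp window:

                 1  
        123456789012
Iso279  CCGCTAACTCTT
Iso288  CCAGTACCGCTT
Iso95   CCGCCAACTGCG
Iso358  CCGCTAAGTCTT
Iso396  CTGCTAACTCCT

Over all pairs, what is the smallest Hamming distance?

Pairwise Hamming distances:
  Iso279 vs Iso288: 4
  Iso279 vs Iso95: 4
  Iso279 vs Iso358: 1
  Iso279 vs Iso396: 2
  Iso288 vs Iso95: 8
  Iso288 vs Iso358: 5
  Iso288 vs Iso396: 6
  Iso95 vs Iso358: 5
  Iso95 vs Iso396: 4
  Iso358 vs Iso396: 3
The smallest is 1, between Iso279 and Iso358.

1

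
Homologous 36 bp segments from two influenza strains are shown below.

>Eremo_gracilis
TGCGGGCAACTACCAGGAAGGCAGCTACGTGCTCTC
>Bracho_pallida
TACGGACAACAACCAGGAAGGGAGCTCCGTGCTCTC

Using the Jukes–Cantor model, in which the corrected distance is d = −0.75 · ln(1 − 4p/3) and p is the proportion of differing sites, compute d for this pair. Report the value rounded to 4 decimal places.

0.1536

The sequences differ at positions 2 (G/A), 6 (G/A), 11 (T/A), 22 (C/G), 27 (A/C).
p = 5/36 = 0.138889.
d = −0.75 · ln(1 − (4/3)·0.138889) = −0.75 · ln(0.814815) = −0.75 · (-0.204794) = 0.1536.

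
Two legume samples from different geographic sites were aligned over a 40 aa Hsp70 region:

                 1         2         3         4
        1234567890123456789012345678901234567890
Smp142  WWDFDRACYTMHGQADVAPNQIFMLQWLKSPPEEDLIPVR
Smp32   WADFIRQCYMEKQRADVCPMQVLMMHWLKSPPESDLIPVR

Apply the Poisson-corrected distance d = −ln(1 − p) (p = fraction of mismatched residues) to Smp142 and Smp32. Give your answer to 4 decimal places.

Differing sites — 2:W/A; 5:D/I; 7:A/Q; 10:T/M; 11:M/E; 12:H/K; 13:G/Q; 14:Q/R; 18:A/C; 20:N/M; 22:I/V; 23:F/L; 25:L/M; 26:Q/H; 34:E/S.
p = 15/40 = 0.375000.
d = −ln(1 − 0.375000) = −ln(0.625000) = 0.4700.

0.4700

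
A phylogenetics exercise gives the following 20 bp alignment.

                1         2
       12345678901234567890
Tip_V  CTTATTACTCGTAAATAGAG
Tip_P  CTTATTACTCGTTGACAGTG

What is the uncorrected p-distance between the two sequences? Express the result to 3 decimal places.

0.200

The sequences differ at positions 13 (A/T), 14 (A/G), 16 (T/C), 19 (A/T).
There are 4 differences over 20 sites, so p = 4/20 = 0.200.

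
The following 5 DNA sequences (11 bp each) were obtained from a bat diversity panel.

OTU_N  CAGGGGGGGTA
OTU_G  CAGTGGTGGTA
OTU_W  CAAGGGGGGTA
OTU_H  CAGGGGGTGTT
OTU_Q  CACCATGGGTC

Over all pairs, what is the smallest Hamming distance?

Pairwise Hamming distances:
  OTU_N vs OTU_G: 2
  OTU_N vs OTU_W: 1
  OTU_N vs OTU_H: 2
  OTU_N vs OTU_Q: 5
  OTU_G vs OTU_W: 3
  OTU_G vs OTU_H: 4
  OTU_G vs OTU_Q: 6
  OTU_W vs OTU_H: 3
  OTU_W vs OTU_Q: 5
  OTU_H vs OTU_Q: 6
The smallest is 1, between OTU_N and OTU_W.

1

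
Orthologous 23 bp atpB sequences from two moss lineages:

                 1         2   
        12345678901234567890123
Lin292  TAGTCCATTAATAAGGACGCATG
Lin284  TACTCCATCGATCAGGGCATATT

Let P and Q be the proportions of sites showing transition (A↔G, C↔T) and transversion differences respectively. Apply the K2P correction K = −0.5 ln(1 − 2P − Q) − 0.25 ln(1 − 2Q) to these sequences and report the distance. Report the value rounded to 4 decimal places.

The sequences differ at positions 3 (G/C, transversion), 9 (T/C, transition), 10 (A/G, transition), 13 (A/C, transversion), 17 (A/G, transition), 19 (G/A, transition), 20 (C/T, transition), 23 (G/T, transversion).
Of the 8 differences, 5 transitions and 3 transversions over 23 sites: P = 5/23 = 0.217391, Q = 3/23 = 0.130435.
d = −0.5·ln(0.434783) − 0.25·ln(0.739130) = −0.5·(-0.832908) − 0.25·(-0.302281) = 0.4920.

0.4920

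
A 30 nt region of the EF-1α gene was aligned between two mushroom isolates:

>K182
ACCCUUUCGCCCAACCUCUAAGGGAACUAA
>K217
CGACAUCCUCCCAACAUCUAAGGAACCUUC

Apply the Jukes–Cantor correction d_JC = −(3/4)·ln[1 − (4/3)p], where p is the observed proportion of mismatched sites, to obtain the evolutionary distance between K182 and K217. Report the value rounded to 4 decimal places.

0.5034

Mismatches occur at site 1 (A↔C), site 2 (C↔G), site 3 (C↔A), site 5 (U↔A), site 7 (U↔C), site 9 (G↔U), site 16 (C↔A), site 24 (G↔A), site 26 (A↔C), site 29 (A↔U), site 30 (A↔C).
p = 11/30 = 0.366667.
d = −0.75 · ln(1 − (4/3)·0.366667) = −0.75 · ln(0.511111) = −0.75 · (-0.671168) = 0.5034.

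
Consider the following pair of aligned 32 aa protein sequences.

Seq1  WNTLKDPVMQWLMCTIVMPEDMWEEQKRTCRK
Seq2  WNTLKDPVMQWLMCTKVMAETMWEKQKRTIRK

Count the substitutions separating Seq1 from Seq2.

5

Differing sites — 16:I/K; 19:P/A; 21:D/T; 25:E/K; 30:C/I.
That gives 5 mismatches out of 32 aligned sites, so the Hamming distance is 5.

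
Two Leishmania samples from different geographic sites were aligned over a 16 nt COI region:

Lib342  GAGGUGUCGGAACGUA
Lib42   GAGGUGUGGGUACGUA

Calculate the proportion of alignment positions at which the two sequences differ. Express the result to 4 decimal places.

0.1250

Mismatches occur at site 8 (C→G), site 11 (A→U).
There are 2 differences over 16 sites, so p = 2/16 = 0.1250.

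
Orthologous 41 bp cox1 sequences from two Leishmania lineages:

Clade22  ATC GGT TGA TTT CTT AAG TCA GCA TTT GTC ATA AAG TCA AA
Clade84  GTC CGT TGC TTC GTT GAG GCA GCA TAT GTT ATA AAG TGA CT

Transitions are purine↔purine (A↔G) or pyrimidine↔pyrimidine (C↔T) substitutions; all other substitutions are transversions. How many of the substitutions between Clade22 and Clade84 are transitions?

4

Differing sites — 1:A/G (Ti); 4:G/C (Tv); 9:A/C (Tv); 12:T/C (Ti); 13:C/G (Tv); 16:A/G (Ti); 19:T/G (Tv); 26:T/A (Tv); 30:C/T (Ti); 38:C/G (Tv); 40:A/C (Tv); 41:A/T (Tv).
Of the 12 differences, 4 transitions and 8 transversions, so the answer is 4.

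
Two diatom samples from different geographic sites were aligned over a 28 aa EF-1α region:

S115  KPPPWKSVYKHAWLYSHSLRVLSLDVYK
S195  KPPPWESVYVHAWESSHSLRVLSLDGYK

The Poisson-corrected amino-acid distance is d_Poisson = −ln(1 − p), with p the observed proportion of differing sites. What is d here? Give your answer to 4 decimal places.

0.1967

The sequences differ at positions 6 (K/E), 10 (K/V), 14 (L/E), 15 (Y/S), 26 (V/G).
p = 5/28 = 0.178571.
d = −ln(1 − 0.178571) = −ln(0.821429) = 0.1967.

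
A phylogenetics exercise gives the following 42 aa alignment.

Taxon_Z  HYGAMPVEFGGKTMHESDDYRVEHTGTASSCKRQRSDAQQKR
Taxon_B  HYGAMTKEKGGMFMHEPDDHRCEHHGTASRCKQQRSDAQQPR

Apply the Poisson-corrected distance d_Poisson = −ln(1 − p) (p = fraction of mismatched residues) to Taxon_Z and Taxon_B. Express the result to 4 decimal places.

0.3365

Differing sites — 6:P/T; 7:V/K; 9:F/K; 12:K/M; 13:T/F; 17:S/P; 20:Y/H; 22:V/C; 25:T/H; 30:S/R; 33:R/Q; 41:K/P.
p = 12/42 = 0.285714.
d = −ln(1 − 0.285714) = −ln(0.714286) = 0.3365.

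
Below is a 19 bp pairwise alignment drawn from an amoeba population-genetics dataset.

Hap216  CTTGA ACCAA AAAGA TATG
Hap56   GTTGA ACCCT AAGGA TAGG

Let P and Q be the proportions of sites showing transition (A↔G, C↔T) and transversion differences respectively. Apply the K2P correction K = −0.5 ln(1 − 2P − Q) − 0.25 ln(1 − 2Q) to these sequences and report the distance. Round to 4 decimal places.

0.3264

Differing sites — 1:C/G (Tv); 9:A/C (Tv); 10:A/T (Tv); 13:A/G (Ti); 18:T/G (Tv).
Of the 5 differences, 1 transition and 4 transversions over 19 sites: P = 1/19 = 0.052632, Q = 4/19 = 0.210526.
d = −0.5·ln(0.684210) − 0.25·ln(0.578948) = −0.5·(-0.379490) − 0.25·(-0.546543) = 0.3264.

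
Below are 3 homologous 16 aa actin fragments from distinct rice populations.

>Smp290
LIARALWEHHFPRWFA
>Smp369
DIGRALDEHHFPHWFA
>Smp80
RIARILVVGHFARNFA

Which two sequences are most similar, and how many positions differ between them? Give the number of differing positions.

4

Pairwise Hamming distances:
  Smp290 vs Smp369: 4
  Smp290 vs Smp80: 7
  Smp369 vs Smp80: 9
The smallest is 4, between Smp290 and Smp369.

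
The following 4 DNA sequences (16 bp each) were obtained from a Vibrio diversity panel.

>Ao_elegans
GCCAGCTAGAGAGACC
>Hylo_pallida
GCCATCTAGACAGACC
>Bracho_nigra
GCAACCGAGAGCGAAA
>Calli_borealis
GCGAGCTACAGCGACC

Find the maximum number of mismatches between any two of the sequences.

7

Pairwise Hamming distances:
  Ao_elegans vs Hylo_pallida: 2
  Ao_elegans vs Bracho_nigra: 6
  Ao_elegans vs Calli_borealis: 3
  Hylo_pallida vs Bracho_nigra: 7
  Hylo_pallida vs Calli_borealis: 5
  Bracho_nigra vs Calli_borealis: 6
The largest is 7, between Hylo_pallida and Bracho_nigra.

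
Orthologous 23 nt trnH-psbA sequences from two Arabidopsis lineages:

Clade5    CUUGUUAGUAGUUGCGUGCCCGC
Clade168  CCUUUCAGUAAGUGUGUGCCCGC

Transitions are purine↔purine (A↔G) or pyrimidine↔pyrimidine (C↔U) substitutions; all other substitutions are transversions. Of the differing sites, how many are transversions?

Differing sites — 2:U/C (Ti); 4:G/U (Tv); 6:U/C (Ti); 11:G/A (Ti); 12:U/G (Tv); 15:C/U (Ti).
Of the 6 differences, 4 transitions and 2 transversions, so the answer is 2.

2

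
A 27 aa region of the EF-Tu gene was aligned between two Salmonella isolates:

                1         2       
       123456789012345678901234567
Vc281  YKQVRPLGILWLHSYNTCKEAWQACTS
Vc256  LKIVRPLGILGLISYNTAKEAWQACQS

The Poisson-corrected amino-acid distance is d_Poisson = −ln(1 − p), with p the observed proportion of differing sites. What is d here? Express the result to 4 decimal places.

Mismatches occur at site 1 (Y/L), site 3 (Q/I), site 11 (W/G), site 13 (H/I), site 18 (C/A), site 26 (T/Q).
p = 6/27 = 0.222222.
d = −ln(1 − 0.222222) = −ln(0.777778) = 0.2513.

0.2513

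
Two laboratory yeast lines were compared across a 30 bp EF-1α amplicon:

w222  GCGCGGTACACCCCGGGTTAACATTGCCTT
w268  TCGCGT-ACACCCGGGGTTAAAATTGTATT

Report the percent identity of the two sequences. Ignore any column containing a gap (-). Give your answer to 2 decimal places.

Excluding the 1 gap column leaves 29 comparable sites.
Differing sites — 1:G/T; 6:G/T; 14:C/G; 22:C/A; 27:C/T; 28:C/A.
23 of the 29 comparable sites match, so the percent identity is 23/29 × 100 = 79.31%.

79.31%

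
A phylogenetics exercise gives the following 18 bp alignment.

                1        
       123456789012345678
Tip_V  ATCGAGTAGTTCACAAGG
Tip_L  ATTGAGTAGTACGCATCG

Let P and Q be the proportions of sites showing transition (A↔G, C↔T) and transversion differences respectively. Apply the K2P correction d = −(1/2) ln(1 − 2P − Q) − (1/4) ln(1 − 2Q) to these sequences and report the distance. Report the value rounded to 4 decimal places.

0.3476

The sequences differ at positions 3 (C/T, transition), 11 (T/A, transversion), 13 (A/G, transition), 16 (A/T, transversion), 17 (G/C, transversion).
Of the 5 differences, 2 transitions and 3 transversions over 18 sites: P = 2/18 = 0.111111, Q = 3/18 = 0.166667.
d = −0.5·ln(0.611111) − 0.25·ln(0.666666) = −0.5·(-0.492477) − 0.25·(-0.405466) = 0.3476.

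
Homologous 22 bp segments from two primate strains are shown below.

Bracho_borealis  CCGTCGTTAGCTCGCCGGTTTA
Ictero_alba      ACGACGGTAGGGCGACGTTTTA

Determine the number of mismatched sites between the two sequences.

The sequences differ at positions 1 (C/A), 4 (T/A), 7 (T/G), 11 (C/G), 12 (T/G), 15 (C/A), 18 (G/T).
That gives 7 mismatches out of 22 aligned sites, so the Hamming distance is 7.

7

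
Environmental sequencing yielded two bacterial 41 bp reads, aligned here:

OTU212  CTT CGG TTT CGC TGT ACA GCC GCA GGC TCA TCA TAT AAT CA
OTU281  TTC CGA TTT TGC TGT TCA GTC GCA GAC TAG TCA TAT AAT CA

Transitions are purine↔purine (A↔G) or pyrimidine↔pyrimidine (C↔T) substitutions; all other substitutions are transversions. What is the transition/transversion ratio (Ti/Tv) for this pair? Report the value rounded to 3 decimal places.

The sequences differ at positions 1 (C/T, transition), 3 (T/C, transition), 6 (G/A, transition), 10 (C/T, transition), 16 (A/T, transversion), 20 (C/T, transition), 26 (G/A, transition), 29 (C/A, transversion), 30 (A/G, transition).
Of the 9 differences, 7 transitions and 2 transversions, so Ti/Tv = 7/2 = 3.500.

3.500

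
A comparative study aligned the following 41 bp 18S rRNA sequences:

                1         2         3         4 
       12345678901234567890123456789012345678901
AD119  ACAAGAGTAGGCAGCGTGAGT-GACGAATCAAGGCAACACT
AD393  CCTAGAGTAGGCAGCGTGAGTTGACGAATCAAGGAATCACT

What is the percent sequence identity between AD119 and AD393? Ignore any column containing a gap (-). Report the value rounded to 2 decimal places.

Excluding the 1 gap column leaves 40 comparable sites.
The sequences differ at positions 1 (A/C), 3 (A/T), 35 (C/A), 37 (A/T).
36 of the 40 comparable sites match, so the percent identity is 36/40 × 100 = 90.00%.

90.00%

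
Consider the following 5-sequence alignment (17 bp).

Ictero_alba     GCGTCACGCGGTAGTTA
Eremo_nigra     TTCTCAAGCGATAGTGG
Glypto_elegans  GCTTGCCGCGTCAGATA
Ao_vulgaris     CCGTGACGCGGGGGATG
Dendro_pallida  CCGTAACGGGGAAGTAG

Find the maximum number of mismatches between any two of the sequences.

Pairwise Hamming distances:
  Ictero_alba vs Eremo_nigra: 7
  Ictero_alba vs Glypto_elegans: 6
  Ictero_alba vs Ao_vulgaris: 6
  Ictero_alba vs Dendro_pallida: 6
  Eremo_nigra vs Glypto_elegans: 11
  Eremo_nigra vs Ao_vulgaris: 10
  Eremo_nigra vs Dendro_pallida: 9
  Glypto_elegans vs Ao_vulgaris: 7
  Glypto_elegans vs Dendro_pallida: 10
  Ao_vulgaris vs Dendro_pallida: 6
The largest is 11, between Eremo_nigra and Glypto_elegans.

11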